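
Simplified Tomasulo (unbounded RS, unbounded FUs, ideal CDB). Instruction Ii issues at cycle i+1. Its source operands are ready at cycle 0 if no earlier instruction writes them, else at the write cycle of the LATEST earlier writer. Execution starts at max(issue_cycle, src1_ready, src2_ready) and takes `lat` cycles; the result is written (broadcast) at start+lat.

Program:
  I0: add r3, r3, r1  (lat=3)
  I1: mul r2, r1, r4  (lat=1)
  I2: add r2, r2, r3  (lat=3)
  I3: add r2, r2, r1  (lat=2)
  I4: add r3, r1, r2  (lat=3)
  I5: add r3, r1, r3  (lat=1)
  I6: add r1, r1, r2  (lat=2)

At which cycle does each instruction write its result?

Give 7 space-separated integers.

Answer: 4 3 7 9 12 13 11

Derivation:
I0 add r3: issue@1 deps=(None,None) exec_start@1 write@4
I1 mul r2: issue@2 deps=(None,None) exec_start@2 write@3
I2 add r2: issue@3 deps=(1,0) exec_start@4 write@7
I3 add r2: issue@4 deps=(2,None) exec_start@7 write@9
I4 add r3: issue@5 deps=(None,3) exec_start@9 write@12
I5 add r3: issue@6 deps=(None,4) exec_start@12 write@13
I6 add r1: issue@7 deps=(None,3) exec_start@9 write@11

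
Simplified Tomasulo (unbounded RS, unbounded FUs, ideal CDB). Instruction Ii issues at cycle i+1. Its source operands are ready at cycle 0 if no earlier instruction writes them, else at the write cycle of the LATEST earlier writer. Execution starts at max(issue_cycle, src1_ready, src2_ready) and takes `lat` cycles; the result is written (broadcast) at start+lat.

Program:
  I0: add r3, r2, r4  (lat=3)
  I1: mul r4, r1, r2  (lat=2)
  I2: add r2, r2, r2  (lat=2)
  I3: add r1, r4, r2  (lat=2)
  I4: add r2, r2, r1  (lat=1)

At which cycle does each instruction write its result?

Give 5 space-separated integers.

I0 add r3: issue@1 deps=(None,None) exec_start@1 write@4
I1 mul r4: issue@2 deps=(None,None) exec_start@2 write@4
I2 add r2: issue@3 deps=(None,None) exec_start@3 write@5
I3 add r1: issue@4 deps=(1,2) exec_start@5 write@7
I4 add r2: issue@5 deps=(2,3) exec_start@7 write@8

Answer: 4 4 5 7 8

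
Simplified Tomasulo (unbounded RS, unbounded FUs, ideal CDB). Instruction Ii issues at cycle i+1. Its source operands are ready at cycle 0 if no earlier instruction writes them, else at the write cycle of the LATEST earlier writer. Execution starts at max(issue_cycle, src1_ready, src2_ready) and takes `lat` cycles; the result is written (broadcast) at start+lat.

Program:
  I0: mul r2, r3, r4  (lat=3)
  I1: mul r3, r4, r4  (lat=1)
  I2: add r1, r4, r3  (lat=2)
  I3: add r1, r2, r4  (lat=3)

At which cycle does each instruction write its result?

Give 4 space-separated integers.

I0 mul r2: issue@1 deps=(None,None) exec_start@1 write@4
I1 mul r3: issue@2 deps=(None,None) exec_start@2 write@3
I2 add r1: issue@3 deps=(None,1) exec_start@3 write@5
I3 add r1: issue@4 deps=(0,None) exec_start@4 write@7

Answer: 4 3 5 7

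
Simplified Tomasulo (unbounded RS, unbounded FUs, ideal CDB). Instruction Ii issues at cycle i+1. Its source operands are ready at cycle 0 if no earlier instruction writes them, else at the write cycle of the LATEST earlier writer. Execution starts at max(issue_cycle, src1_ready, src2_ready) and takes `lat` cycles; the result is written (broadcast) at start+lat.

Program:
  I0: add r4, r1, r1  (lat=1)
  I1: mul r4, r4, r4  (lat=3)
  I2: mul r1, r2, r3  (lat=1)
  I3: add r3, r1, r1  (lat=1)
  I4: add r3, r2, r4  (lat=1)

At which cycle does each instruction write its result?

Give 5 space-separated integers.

I0 add r4: issue@1 deps=(None,None) exec_start@1 write@2
I1 mul r4: issue@2 deps=(0,0) exec_start@2 write@5
I2 mul r1: issue@3 deps=(None,None) exec_start@3 write@4
I3 add r3: issue@4 deps=(2,2) exec_start@4 write@5
I4 add r3: issue@5 deps=(None,1) exec_start@5 write@6

Answer: 2 5 4 5 6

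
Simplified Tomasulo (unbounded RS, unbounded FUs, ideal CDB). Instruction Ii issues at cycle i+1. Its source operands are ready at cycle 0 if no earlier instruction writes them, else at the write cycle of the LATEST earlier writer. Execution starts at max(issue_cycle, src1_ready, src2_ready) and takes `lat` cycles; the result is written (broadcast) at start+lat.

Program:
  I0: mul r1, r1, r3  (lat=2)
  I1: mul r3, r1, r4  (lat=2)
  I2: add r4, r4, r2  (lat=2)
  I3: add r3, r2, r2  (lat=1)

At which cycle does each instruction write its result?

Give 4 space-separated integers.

Answer: 3 5 5 5

Derivation:
I0 mul r1: issue@1 deps=(None,None) exec_start@1 write@3
I1 mul r3: issue@2 deps=(0,None) exec_start@3 write@5
I2 add r4: issue@3 deps=(None,None) exec_start@3 write@5
I3 add r3: issue@4 deps=(None,None) exec_start@4 write@5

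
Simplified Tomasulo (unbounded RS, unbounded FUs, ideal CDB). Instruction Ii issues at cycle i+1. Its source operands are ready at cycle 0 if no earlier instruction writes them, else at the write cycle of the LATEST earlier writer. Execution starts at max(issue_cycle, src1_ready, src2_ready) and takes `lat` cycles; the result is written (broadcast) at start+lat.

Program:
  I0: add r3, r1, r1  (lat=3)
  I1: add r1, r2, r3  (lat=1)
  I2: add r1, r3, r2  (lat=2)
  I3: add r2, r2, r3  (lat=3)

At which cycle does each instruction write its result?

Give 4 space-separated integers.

I0 add r3: issue@1 deps=(None,None) exec_start@1 write@4
I1 add r1: issue@2 deps=(None,0) exec_start@4 write@5
I2 add r1: issue@3 deps=(0,None) exec_start@4 write@6
I3 add r2: issue@4 deps=(None,0) exec_start@4 write@7

Answer: 4 5 6 7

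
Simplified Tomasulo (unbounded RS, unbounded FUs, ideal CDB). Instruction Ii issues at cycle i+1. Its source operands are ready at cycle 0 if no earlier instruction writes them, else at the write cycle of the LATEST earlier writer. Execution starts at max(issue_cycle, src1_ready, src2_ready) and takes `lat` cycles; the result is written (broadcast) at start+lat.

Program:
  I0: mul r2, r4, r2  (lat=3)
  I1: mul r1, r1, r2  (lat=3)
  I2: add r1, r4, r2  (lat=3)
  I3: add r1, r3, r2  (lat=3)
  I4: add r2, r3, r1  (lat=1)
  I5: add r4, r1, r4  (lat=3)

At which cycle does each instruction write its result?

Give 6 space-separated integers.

I0 mul r2: issue@1 deps=(None,None) exec_start@1 write@4
I1 mul r1: issue@2 deps=(None,0) exec_start@4 write@7
I2 add r1: issue@3 deps=(None,0) exec_start@4 write@7
I3 add r1: issue@4 deps=(None,0) exec_start@4 write@7
I4 add r2: issue@5 deps=(None,3) exec_start@7 write@8
I5 add r4: issue@6 deps=(3,None) exec_start@7 write@10

Answer: 4 7 7 7 8 10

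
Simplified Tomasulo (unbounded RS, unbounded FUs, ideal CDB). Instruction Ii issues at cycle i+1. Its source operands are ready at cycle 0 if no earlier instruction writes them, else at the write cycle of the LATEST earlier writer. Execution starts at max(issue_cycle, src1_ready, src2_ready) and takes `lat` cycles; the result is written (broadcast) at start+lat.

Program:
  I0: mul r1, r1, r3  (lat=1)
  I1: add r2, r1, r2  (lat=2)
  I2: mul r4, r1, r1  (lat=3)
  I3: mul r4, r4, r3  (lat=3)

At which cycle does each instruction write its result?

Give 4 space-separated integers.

I0 mul r1: issue@1 deps=(None,None) exec_start@1 write@2
I1 add r2: issue@2 deps=(0,None) exec_start@2 write@4
I2 mul r4: issue@3 deps=(0,0) exec_start@3 write@6
I3 mul r4: issue@4 deps=(2,None) exec_start@6 write@9

Answer: 2 4 6 9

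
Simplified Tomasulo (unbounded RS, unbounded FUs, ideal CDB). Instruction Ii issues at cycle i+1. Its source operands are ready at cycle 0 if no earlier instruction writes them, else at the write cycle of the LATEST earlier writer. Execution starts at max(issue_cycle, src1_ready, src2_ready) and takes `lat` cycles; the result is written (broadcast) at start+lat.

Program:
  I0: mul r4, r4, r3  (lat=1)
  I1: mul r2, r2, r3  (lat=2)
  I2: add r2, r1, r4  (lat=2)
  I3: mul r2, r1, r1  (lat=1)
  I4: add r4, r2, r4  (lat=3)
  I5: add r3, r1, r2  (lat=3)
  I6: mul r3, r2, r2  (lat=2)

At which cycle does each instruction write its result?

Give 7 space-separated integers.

I0 mul r4: issue@1 deps=(None,None) exec_start@1 write@2
I1 mul r2: issue@2 deps=(None,None) exec_start@2 write@4
I2 add r2: issue@3 deps=(None,0) exec_start@3 write@5
I3 mul r2: issue@4 deps=(None,None) exec_start@4 write@5
I4 add r4: issue@5 deps=(3,0) exec_start@5 write@8
I5 add r3: issue@6 deps=(None,3) exec_start@6 write@9
I6 mul r3: issue@7 deps=(3,3) exec_start@7 write@9

Answer: 2 4 5 5 8 9 9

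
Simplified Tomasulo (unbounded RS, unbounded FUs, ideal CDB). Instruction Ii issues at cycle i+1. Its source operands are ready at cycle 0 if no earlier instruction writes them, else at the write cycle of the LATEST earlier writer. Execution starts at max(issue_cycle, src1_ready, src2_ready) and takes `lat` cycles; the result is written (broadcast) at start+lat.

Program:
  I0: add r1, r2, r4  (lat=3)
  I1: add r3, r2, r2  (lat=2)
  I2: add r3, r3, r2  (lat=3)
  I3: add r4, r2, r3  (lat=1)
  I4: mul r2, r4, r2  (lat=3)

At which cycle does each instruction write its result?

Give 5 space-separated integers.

I0 add r1: issue@1 deps=(None,None) exec_start@1 write@4
I1 add r3: issue@2 deps=(None,None) exec_start@2 write@4
I2 add r3: issue@3 deps=(1,None) exec_start@4 write@7
I3 add r4: issue@4 deps=(None,2) exec_start@7 write@8
I4 mul r2: issue@5 deps=(3,None) exec_start@8 write@11

Answer: 4 4 7 8 11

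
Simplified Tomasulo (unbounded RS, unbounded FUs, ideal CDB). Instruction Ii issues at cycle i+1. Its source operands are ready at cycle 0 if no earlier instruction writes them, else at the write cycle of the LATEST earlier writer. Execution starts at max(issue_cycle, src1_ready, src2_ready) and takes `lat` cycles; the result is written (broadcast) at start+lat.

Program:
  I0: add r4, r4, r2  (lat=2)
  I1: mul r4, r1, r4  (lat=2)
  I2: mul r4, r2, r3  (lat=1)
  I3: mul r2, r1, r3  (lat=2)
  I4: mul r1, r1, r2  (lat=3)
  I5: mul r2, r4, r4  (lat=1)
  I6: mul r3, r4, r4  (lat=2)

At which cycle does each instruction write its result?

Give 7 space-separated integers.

Answer: 3 5 4 6 9 7 9

Derivation:
I0 add r4: issue@1 deps=(None,None) exec_start@1 write@3
I1 mul r4: issue@2 deps=(None,0) exec_start@3 write@5
I2 mul r4: issue@3 deps=(None,None) exec_start@3 write@4
I3 mul r2: issue@4 deps=(None,None) exec_start@4 write@6
I4 mul r1: issue@5 deps=(None,3) exec_start@6 write@9
I5 mul r2: issue@6 deps=(2,2) exec_start@6 write@7
I6 mul r3: issue@7 deps=(2,2) exec_start@7 write@9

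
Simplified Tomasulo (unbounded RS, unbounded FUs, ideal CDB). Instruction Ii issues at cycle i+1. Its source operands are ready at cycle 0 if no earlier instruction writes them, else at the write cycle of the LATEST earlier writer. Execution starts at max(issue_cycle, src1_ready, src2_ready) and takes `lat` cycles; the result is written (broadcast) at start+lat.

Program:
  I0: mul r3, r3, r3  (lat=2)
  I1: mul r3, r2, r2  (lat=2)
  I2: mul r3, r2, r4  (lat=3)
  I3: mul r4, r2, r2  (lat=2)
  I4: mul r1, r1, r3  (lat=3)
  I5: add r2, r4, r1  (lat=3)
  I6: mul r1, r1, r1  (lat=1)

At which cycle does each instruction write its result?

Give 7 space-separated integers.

I0 mul r3: issue@1 deps=(None,None) exec_start@1 write@3
I1 mul r3: issue@2 deps=(None,None) exec_start@2 write@4
I2 mul r3: issue@3 deps=(None,None) exec_start@3 write@6
I3 mul r4: issue@4 deps=(None,None) exec_start@4 write@6
I4 mul r1: issue@5 deps=(None,2) exec_start@6 write@9
I5 add r2: issue@6 deps=(3,4) exec_start@9 write@12
I6 mul r1: issue@7 deps=(4,4) exec_start@9 write@10

Answer: 3 4 6 6 9 12 10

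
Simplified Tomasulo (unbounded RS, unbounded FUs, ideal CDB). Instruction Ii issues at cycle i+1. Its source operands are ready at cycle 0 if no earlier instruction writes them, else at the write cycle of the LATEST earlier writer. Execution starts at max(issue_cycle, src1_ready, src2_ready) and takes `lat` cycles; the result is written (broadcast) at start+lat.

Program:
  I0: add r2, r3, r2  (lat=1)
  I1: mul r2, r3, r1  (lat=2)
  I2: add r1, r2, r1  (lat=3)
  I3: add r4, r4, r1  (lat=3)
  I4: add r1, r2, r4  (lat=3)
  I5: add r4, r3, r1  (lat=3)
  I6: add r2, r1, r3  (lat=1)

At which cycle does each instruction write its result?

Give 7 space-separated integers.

I0 add r2: issue@1 deps=(None,None) exec_start@1 write@2
I1 mul r2: issue@2 deps=(None,None) exec_start@2 write@4
I2 add r1: issue@3 deps=(1,None) exec_start@4 write@7
I3 add r4: issue@4 deps=(None,2) exec_start@7 write@10
I4 add r1: issue@5 deps=(1,3) exec_start@10 write@13
I5 add r4: issue@6 deps=(None,4) exec_start@13 write@16
I6 add r2: issue@7 deps=(4,None) exec_start@13 write@14

Answer: 2 4 7 10 13 16 14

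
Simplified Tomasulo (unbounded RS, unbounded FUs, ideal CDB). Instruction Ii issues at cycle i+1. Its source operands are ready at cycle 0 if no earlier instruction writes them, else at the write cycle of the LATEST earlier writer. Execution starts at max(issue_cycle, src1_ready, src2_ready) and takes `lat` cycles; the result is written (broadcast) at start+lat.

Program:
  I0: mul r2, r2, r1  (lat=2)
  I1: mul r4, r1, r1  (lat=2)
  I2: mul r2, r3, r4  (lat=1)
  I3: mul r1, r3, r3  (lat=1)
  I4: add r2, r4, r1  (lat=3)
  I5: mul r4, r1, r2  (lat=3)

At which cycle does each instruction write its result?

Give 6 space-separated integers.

I0 mul r2: issue@1 deps=(None,None) exec_start@1 write@3
I1 mul r4: issue@2 deps=(None,None) exec_start@2 write@4
I2 mul r2: issue@3 deps=(None,1) exec_start@4 write@5
I3 mul r1: issue@4 deps=(None,None) exec_start@4 write@5
I4 add r2: issue@5 deps=(1,3) exec_start@5 write@8
I5 mul r4: issue@6 deps=(3,4) exec_start@8 write@11

Answer: 3 4 5 5 8 11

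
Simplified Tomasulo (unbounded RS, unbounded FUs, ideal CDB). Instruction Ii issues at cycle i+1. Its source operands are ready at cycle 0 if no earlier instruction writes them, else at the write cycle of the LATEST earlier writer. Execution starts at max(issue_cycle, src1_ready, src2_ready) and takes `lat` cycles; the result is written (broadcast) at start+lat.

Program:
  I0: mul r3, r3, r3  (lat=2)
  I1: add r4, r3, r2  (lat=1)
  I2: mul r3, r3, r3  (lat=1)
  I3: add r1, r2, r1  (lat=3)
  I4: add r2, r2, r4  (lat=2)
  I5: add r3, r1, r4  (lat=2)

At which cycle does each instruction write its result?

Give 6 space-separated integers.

Answer: 3 4 4 7 7 9

Derivation:
I0 mul r3: issue@1 deps=(None,None) exec_start@1 write@3
I1 add r4: issue@2 deps=(0,None) exec_start@3 write@4
I2 mul r3: issue@3 deps=(0,0) exec_start@3 write@4
I3 add r1: issue@4 deps=(None,None) exec_start@4 write@7
I4 add r2: issue@5 deps=(None,1) exec_start@5 write@7
I5 add r3: issue@6 deps=(3,1) exec_start@7 write@9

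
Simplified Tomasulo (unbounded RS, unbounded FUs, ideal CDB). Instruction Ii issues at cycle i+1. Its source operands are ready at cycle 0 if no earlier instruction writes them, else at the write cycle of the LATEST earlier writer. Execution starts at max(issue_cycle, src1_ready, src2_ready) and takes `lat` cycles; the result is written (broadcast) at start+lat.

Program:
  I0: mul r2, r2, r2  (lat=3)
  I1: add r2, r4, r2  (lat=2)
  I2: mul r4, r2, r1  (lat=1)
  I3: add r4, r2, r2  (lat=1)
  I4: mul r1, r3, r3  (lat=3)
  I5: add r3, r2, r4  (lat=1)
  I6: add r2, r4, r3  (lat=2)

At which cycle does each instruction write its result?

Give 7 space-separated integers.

I0 mul r2: issue@1 deps=(None,None) exec_start@1 write@4
I1 add r2: issue@2 deps=(None,0) exec_start@4 write@6
I2 mul r4: issue@3 deps=(1,None) exec_start@6 write@7
I3 add r4: issue@4 deps=(1,1) exec_start@6 write@7
I4 mul r1: issue@5 deps=(None,None) exec_start@5 write@8
I5 add r3: issue@6 deps=(1,3) exec_start@7 write@8
I6 add r2: issue@7 deps=(3,5) exec_start@8 write@10

Answer: 4 6 7 7 8 8 10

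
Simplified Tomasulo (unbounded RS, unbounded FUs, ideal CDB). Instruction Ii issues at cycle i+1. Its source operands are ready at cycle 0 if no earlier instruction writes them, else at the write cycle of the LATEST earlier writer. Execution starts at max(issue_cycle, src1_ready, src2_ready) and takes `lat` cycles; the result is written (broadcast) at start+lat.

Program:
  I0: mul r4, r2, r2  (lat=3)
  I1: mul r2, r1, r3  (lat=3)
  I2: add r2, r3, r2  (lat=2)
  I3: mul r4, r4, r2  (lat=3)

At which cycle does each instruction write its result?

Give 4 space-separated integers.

Answer: 4 5 7 10

Derivation:
I0 mul r4: issue@1 deps=(None,None) exec_start@1 write@4
I1 mul r2: issue@2 deps=(None,None) exec_start@2 write@5
I2 add r2: issue@3 deps=(None,1) exec_start@5 write@7
I3 mul r4: issue@4 deps=(0,2) exec_start@7 write@10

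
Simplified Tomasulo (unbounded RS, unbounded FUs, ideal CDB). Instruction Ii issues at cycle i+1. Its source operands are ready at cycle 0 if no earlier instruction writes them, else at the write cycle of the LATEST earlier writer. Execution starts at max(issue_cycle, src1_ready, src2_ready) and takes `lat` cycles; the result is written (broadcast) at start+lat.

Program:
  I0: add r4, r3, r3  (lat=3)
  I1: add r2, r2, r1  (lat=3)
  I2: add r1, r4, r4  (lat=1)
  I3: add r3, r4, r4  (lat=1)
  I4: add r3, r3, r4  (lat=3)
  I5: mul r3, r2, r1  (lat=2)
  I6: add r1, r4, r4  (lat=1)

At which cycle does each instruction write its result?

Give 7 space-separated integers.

I0 add r4: issue@1 deps=(None,None) exec_start@1 write@4
I1 add r2: issue@2 deps=(None,None) exec_start@2 write@5
I2 add r1: issue@3 deps=(0,0) exec_start@4 write@5
I3 add r3: issue@4 deps=(0,0) exec_start@4 write@5
I4 add r3: issue@5 deps=(3,0) exec_start@5 write@8
I5 mul r3: issue@6 deps=(1,2) exec_start@6 write@8
I6 add r1: issue@7 deps=(0,0) exec_start@7 write@8

Answer: 4 5 5 5 8 8 8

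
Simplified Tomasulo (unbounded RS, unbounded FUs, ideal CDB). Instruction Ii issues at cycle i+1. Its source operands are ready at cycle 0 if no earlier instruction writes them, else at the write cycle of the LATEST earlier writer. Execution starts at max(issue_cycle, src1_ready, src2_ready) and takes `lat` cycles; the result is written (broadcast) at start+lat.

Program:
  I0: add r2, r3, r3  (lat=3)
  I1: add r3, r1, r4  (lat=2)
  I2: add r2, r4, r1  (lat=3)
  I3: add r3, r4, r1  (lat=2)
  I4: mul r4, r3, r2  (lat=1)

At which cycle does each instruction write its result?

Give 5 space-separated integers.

I0 add r2: issue@1 deps=(None,None) exec_start@1 write@4
I1 add r3: issue@2 deps=(None,None) exec_start@2 write@4
I2 add r2: issue@3 deps=(None,None) exec_start@3 write@6
I3 add r3: issue@4 deps=(None,None) exec_start@4 write@6
I4 mul r4: issue@5 deps=(3,2) exec_start@6 write@7

Answer: 4 4 6 6 7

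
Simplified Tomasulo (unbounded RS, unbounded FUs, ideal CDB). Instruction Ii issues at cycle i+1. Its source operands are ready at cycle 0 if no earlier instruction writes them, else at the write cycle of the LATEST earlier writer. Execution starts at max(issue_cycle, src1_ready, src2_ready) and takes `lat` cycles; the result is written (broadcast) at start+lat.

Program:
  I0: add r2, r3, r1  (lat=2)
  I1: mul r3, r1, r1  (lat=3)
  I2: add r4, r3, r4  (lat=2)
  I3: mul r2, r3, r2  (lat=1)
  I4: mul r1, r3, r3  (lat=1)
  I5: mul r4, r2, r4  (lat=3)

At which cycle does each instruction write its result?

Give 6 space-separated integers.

I0 add r2: issue@1 deps=(None,None) exec_start@1 write@3
I1 mul r3: issue@2 deps=(None,None) exec_start@2 write@5
I2 add r4: issue@3 deps=(1,None) exec_start@5 write@7
I3 mul r2: issue@4 deps=(1,0) exec_start@5 write@6
I4 mul r1: issue@5 deps=(1,1) exec_start@5 write@6
I5 mul r4: issue@6 deps=(3,2) exec_start@7 write@10

Answer: 3 5 7 6 6 10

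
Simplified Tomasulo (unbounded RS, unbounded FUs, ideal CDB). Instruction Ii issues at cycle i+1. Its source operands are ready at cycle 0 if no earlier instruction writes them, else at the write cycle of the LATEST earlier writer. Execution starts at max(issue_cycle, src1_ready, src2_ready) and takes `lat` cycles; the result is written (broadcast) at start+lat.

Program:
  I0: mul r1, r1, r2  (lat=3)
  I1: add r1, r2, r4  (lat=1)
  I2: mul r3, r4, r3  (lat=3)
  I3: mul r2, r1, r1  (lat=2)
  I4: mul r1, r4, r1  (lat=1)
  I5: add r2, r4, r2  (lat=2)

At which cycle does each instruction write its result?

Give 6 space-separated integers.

I0 mul r1: issue@1 deps=(None,None) exec_start@1 write@4
I1 add r1: issue@2 deps=(None,None) exec_start@2 write@3
I2 mul r3: issue@3 deps=(None,None) exec_start@3 write@6
I3 mul r2: issue@4 deps=(1,1) exec_start@4 write@6
I4 mul r1: issue@5 deps=(None,1) exec_start@5 write@6
I5 add r2: issue@6 deps=(None,3) exec_start@6 write@8

Answer: 4 3 6 6 6 8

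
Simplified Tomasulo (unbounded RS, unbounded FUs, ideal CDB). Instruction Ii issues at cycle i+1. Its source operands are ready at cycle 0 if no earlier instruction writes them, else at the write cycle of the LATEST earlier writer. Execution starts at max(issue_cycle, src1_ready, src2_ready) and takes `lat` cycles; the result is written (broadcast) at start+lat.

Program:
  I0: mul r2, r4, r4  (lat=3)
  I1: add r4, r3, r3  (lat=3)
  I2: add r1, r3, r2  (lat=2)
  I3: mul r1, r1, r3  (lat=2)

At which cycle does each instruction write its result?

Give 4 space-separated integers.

I0 mul r2: issue@1 deps=(None,None) exec_start@1 write@4
I1 add r4: issue@2 deps=(None,None) exec_start@2 write@5
I2 add r1: issue@3 deps=(None,0) exec_start@4 write@6
I3 mul r1: issue@4 deps=(2,None) exec_start@6 write@8

Answer: 4 5 6 8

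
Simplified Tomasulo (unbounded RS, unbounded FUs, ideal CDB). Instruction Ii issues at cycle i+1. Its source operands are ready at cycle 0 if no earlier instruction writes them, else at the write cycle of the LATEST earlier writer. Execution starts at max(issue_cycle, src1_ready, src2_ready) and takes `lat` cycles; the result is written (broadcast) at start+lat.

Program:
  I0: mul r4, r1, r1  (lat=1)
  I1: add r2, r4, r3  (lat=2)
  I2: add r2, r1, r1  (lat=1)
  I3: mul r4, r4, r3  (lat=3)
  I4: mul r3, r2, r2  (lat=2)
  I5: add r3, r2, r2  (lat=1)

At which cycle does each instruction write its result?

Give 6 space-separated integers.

I0 mul r4: issue@1 deps=(None,None) exec_start@1 write@2
I1 add r2: issue@2 deps=(0,None) exec_start@2 write@4
I2 add r2: issue@3 deps=(None,None) exec_start@3 write@4
I3 mul r4: issue@4 deps=(0,None) exec_start@4 write@7
I4 mul r3: issue@5 deps=(2,2) exec_start@5 write@7
I5 add r3: issue@6 deps=(2,2) exec_start@6 write@7

Answer: 2 4 4 7 7 7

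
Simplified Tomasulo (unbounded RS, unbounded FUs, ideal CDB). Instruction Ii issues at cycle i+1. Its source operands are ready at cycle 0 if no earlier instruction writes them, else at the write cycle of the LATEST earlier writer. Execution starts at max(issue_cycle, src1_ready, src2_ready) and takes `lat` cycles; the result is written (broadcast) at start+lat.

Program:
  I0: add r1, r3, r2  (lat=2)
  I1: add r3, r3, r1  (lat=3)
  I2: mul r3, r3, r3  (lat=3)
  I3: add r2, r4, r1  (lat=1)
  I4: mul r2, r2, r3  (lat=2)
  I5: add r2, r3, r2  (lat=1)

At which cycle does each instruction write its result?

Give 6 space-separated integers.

I0 add r1: issue@1 deps=(None,None) exec_start@1 write@3
I1 add r3: issue@2 deps=(None,0) exec_start@3 write@6
I2 mul r3: issue@3 deps=(1,1) exec_start@6 write@9
I3 add r2: issue@4 deps=(None,0) exec_start@4 write@5
I4 mul r2: issue@5 deps=(3,2) exec_start@9 write@11
I5 add r2: issue@6 deps=(2,4) exec_start@11 write@12

Answer: 3 6 9 5 11 12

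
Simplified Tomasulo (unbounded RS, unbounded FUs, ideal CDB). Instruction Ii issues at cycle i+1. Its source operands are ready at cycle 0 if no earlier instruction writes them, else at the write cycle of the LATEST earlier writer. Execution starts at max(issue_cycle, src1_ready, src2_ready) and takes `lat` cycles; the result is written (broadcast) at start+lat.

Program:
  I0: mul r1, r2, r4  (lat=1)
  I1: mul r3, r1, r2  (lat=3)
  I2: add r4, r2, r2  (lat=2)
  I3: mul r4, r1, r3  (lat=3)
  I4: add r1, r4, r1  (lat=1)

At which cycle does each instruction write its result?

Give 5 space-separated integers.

I0 mul r1: issue@1 deps=(None,None) exec_start@1 write@2
I1 mul r3: issue@2 deps=(0,None) exec_start@2 write@5
I2 add r4: issue@3 deps=(None,None) exec_start@3 write@5
I3 mul r4: issue@4 deps=(0,1) exec_start@5 write@8
I4 add r1: issue@5 deps=(3,0) exec_start@8 write@9

Answer: 2 5 5 8 9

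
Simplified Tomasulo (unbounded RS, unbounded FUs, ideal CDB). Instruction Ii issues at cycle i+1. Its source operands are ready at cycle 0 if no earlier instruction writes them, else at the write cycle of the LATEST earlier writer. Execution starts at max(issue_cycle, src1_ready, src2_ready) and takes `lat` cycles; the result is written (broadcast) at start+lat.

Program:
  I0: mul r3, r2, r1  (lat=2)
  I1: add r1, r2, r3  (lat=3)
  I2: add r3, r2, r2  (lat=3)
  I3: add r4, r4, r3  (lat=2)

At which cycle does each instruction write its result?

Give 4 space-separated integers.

I0 mul r3: issue@1 deps=(None,None) exec_start@1 write@3
I1 add r1: issue@2 deps=(None,0) exec_start@3 write@6
I2 add r3: issue@3 deps=(None,None) exec_start@3 write@6
I3 add r4: issue@4 deps=(None,2) exec_start@6 write@8

Answer: 3 6 6 8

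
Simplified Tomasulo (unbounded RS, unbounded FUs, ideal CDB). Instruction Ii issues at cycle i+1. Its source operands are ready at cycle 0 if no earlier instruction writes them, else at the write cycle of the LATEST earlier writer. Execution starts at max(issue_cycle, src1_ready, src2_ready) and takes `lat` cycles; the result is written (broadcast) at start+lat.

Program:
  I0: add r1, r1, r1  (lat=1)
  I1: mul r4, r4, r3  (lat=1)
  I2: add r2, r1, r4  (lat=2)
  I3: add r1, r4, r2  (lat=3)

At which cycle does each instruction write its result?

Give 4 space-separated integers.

I0 add r1: issue@1 deps=(None,None) exec_start@1 write@2
I1 mul r4: issue@2 deps=(None,None) exec_start@2 write@3
I2 add r2: issue@3 deps=(0,1) exec_start@3 write@5
I3 add r1: issue@4 deps=(1,2) exec_start@5 write@8

Answer: 2 3 5 8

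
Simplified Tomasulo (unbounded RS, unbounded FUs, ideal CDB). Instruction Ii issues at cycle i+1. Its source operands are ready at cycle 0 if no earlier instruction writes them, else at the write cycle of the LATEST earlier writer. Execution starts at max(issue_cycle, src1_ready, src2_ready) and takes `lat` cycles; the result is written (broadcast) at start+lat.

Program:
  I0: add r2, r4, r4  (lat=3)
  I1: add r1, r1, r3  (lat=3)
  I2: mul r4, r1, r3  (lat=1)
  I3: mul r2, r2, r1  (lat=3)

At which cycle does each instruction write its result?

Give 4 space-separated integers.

Answer: 4 5 6 8

Derivation:
I0 add r2: issue@1 deps=(None,None) exec_start@1 write@4
I1 add r1: issue@2 deps=(None,None) exec_start@2 write@5
I2 mul r4: issue@3 deps=(1,None) exec_start@5 write@6
I3 mul r2: issue@4 deps=(0,1) exec_start@5 write@8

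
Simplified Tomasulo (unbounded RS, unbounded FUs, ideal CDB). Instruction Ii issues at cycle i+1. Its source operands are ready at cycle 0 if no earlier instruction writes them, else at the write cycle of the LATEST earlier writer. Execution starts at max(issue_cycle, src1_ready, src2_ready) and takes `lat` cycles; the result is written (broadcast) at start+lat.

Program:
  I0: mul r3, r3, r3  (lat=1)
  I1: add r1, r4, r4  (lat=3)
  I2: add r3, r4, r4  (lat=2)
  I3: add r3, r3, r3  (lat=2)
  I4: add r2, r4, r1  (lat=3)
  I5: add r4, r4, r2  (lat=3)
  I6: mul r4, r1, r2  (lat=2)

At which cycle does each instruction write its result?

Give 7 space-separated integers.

I0 mul r3: issue@1 deps=(None,None) exec_start@1 write@2
I1 add r1: issue@2 deps=(None,None) exec_start@2 write@5
I2 add r3: issue@3 deps=(None,None) exec_start@3 write@5
I3 add r3: issue@4 deps=(2,2) exec_start@5 write@7
I4 add r2: issue@5 deps=(None,1) exec_start@5 write@8
I5 add r4: issue@6 deps=(None,4) exec_start@8 write@11
I6 mul r4: issue@7 deps=(1,4) exec_start@8 write@10

Answer: 2 5 5 7 8 11 10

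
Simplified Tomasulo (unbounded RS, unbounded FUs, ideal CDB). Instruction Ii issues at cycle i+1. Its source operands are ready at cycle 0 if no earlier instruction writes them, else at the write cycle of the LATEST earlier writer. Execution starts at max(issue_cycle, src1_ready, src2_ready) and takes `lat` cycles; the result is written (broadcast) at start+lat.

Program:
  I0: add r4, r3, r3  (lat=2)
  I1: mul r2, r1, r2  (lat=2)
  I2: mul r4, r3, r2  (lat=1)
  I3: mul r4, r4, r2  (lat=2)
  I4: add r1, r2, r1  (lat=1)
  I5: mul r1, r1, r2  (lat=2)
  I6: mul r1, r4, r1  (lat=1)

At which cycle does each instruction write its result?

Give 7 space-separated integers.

I0 add r4: issue@1 deps=(None,None) exec_start@1 write@3
I1 mul r2: issue@2 deps=(None,None) exec_start@2 write@4
I2 mul r4: issue@3 deps=(None,1) exec_start@4 write@5
I3 mul r4: issue@4 deps=(2,1) exec_start@5 write@7
I4 add r1: issue@5 deps=(1,None) exec_start@5 write@6
I5 mul r1: issue@6 deps=(4,1) exec_start@6 write@8
I6 mul r1: issue@7 deps=(3,5) exec_start@8 write@9

Answer: 3 4 5 7 6 8 9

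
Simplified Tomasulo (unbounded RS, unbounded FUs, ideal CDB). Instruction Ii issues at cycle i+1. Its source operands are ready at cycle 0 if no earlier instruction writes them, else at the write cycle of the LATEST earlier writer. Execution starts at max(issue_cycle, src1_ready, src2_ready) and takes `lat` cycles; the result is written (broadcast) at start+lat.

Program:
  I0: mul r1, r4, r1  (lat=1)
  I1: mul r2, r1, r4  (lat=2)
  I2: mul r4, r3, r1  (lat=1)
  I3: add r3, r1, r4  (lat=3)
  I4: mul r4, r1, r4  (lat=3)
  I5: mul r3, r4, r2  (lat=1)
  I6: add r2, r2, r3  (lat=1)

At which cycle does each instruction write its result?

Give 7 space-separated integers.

Answer: 2 4 4 7 8 9 10

Derivation:
I0 mul r1: issue@1 deps=(None,None) exec_start@1 write@2
I1 mul r2: issue@2 deps=(0,None) exec_start@2 write@4
I2 mul r4: issue@3 deps=(None,0) exec_start@3 write@4
I3 add r3: issue@4 deps=(0,2) exec_start@4 write@7
I4 mul r4: issue@5 deps=(0,2) exec_start@5 write@8
I5 mul r3: issue@6 deps=(4,1) exec_start@8 write@9
I6 add r2: issue@7 deps=(1,5) exec_start@9 write@10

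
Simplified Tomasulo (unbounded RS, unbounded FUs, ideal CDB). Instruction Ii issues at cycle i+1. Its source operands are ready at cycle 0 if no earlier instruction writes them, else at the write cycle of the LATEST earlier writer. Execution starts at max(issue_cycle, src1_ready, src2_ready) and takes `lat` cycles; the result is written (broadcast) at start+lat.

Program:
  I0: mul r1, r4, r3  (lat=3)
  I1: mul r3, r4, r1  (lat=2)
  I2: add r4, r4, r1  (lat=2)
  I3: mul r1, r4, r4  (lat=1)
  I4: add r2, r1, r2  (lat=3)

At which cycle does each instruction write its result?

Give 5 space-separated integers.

I0 mul r1: issue@1 deps=(None,None) exec_start@1 write@4
I1 mul r3: issue@2 deps=(None,0) exec_start@4 write@6
I2 add r4: issue@3 deps=(None,0) exec_start@4 write@6
I3 mul r1: issue@4 deps=(2,2) exec_start@6 write@7
I4 add r2: issue@5 deps=(3,None) exec_start@7 write@10

Answer: 4 6 6 7 10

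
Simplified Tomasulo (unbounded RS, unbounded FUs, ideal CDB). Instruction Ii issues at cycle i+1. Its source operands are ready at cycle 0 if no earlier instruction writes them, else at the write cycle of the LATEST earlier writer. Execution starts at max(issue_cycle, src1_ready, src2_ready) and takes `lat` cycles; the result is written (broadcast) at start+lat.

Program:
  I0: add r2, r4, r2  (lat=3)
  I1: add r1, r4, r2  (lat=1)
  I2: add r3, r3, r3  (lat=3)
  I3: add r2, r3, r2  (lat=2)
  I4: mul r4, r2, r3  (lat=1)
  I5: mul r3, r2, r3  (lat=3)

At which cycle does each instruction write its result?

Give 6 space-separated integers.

Answer: 4 5 6 8 9 11

Derivation:
I0 add r2: issue@1 deps=(None,None) exec_start@1 write@4
I1 add r1: issue@2 deps=(None,0) exec_start@4 write@5
I2 add r3: issue@3 deps=(None,None) exec_start@3 write@6
I3 add r2: issue@4 deps=(2,0) exec_start@6 write@8
I4 mul r4: issue@5 deps=(3,2) exec_start@8 write@9
I5 mul r3: issue@6 deps=(3,2) exec_start@8 write@11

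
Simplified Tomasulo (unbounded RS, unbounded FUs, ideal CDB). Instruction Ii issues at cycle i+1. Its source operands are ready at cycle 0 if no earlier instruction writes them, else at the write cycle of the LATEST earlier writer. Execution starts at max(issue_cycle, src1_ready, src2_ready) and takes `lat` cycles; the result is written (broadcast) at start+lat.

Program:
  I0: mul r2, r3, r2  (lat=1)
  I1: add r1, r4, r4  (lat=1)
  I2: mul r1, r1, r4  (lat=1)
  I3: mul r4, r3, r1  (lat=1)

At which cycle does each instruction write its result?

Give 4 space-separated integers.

I0 mul r2: issue@1 deps=(None,None) exec_start@1 write@2
I1 add r1: issue@2 deps=(None,None) exec_start@2 write@3
I2 mul r1: issue@3 deps=(1,None) exec_start@3 write@4
I3 mul r4: issue@4 deps=(None,2) exec_start@4 write@5

Answer: 2 3 4 5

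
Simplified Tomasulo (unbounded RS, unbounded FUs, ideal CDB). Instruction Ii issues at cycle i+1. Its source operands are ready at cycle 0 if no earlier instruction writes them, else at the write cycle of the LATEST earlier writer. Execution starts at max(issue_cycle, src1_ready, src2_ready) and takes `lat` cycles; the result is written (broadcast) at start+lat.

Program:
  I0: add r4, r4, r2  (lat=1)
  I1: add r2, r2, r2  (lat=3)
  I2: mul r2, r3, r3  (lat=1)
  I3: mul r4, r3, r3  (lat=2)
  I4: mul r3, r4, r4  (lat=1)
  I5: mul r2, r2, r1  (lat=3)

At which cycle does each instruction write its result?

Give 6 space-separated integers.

Answer: 2 5 4 6 7 9

Derivation:
I0 add r4: issue@1 deps=(None,None) exec_start@1 write@2
I1 add r2: issue@2 deps=(None,None) exec_start@2 write@5
I2 mul r2: issue@3 deps=(None,None) exec_start@3 write@4
I3 mul r4: issue@4 deps=(None,None) exec_start@4 write@6
I4 mul r3: issue@5 deps=(3,3) exec_start@6 write@7
I5 mul r2: issue@6 deps=(2,None) exec_start@6 write@9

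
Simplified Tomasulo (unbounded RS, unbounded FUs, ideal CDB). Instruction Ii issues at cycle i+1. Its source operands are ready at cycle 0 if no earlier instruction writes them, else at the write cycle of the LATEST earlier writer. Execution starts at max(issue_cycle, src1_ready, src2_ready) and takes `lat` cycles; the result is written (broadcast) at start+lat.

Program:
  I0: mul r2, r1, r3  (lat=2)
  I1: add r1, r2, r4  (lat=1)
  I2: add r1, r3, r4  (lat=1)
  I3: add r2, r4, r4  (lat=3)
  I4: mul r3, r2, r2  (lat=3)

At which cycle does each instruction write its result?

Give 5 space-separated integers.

Answer: 3 4 4 7 10

Derivation:
I0 mul r2: issue@1 deps=(None,None) exec_start@1 write@3
I1 add r1: issue@2 deps=(0,None) exec_start@3 write@4
I2 add r1: issue@3 deps=(None,None) exec_start@3 write@4
I3 add r2: issue@4 deps=(None,None) exec_start@4 write@7
I4 mul r3: issue@5 deps=(3,3) exec_start@7 write@10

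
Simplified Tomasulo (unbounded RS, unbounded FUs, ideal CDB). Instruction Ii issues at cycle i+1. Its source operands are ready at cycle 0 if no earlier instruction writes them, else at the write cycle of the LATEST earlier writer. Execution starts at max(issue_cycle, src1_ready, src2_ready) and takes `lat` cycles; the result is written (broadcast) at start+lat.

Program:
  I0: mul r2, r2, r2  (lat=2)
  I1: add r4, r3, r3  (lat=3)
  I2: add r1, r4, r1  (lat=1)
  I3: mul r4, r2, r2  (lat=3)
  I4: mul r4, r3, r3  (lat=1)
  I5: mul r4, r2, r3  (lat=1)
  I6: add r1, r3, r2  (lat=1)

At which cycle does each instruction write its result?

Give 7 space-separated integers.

Answer: 3 5 6 7 6 7 8

Derivation:
I0 mul r2: issue@1 deps=(None,None) exec_start@1 write@3
I1 add r4: issue@2 deps=(None,None) exec_start@2 write@5
I2 add r1: issue@3 deps=(1,None) exec_start@5 write@6
I3 mul r4: issue@4 deps=(0,0) exec_start@4 write@7
I4 mul r4: issue@5 deps=(None,None) exec_start@5 write@6
I5 mul r4: issue@6 deps=(0,None) exec_start@6 write@7
I6 add r1: issue@7 deps=(None,0) exec_start@7 write@8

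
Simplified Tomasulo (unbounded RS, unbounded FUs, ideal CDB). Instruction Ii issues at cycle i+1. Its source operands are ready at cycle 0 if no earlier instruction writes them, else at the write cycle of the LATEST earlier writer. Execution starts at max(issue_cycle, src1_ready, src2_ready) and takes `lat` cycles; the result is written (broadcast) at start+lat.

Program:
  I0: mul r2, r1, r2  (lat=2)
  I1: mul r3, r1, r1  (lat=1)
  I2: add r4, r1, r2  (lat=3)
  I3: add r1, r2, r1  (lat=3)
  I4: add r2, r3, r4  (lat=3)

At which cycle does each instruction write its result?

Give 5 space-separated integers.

Answer: 3 3 6 7 9

Derivation:
I0 mul r2: issue@1 deps=(None,None) exec_start@1 write@3
I1 mul r3: issue@2 deps=(None,None) exec_start@2 write@3
I2 add r4: issue@3 deps=(None,0) exec_start@3 write@6
I3 add r1: issue@4 deps=(0,None) exec_start@4 write@7
I4 add r2: issue@5 deps=(1,2) exec_start@6 write@9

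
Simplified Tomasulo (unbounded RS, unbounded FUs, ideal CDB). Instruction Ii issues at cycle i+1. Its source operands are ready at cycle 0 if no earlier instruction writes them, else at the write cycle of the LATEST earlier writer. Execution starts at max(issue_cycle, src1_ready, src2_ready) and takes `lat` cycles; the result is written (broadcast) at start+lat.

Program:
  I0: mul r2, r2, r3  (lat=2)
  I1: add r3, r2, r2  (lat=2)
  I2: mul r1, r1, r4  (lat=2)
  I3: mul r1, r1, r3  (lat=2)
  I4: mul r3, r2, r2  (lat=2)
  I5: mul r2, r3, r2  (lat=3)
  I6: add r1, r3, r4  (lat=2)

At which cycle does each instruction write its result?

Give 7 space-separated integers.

I0 mul r2: issue@1 deps=(None,None) exec_start@1 write@3
I1 add r3: issue@2 deps=(0,0) exec_start@3 write@5
I2 mul r1: issue@3 deps=(None,None) exec_start@3 write@5
I3 mul r1: issue@4 deps=(2,1) exec_start@5 write@7
I4 mul r3: issue@5 deps=(0,0) exec_start@5 write@7
I5 mul r2: issue@6 deps=(4,0) exec_start@7 write@10
I6 add r1: issue@7 deps=(4,None) exec_start@7 write@9

Answer: 3 5 5 7 7 10 9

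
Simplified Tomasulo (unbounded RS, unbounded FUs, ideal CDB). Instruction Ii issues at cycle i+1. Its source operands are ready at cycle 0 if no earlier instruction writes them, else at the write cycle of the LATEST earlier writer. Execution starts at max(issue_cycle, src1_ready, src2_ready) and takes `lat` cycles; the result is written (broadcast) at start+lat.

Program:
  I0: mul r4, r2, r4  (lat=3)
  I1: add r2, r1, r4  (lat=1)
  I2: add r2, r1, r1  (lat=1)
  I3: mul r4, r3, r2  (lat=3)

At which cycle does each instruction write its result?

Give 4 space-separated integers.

I0 mul r4: issue@1 deps=(None,None) exec_start@1 write@4
I1 add r2: issue@2 deps=(None,0) exec_start@4 write@5
I2 add r2: issue@3 deps=(None,None) exec_start@3 write@4
I3 mul r4: issue@4 deps=(None,2) exec_start@4 write@7

Answer: 4 5 4 7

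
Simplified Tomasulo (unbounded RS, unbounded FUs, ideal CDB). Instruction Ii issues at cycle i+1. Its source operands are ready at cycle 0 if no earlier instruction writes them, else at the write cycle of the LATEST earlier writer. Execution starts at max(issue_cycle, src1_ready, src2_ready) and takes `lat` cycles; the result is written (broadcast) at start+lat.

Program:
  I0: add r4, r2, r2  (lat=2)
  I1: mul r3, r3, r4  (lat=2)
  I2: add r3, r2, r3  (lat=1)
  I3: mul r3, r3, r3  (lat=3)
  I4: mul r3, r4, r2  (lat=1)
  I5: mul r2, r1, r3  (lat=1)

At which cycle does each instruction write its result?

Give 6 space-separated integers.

I0 add r4: issue@1 deps=(None,None) exec_start@1 write@3
I1 mul r3: issue@2 deps=(None,0) exec_start@3 write@5
I2 add r3: issue@3 deps=(None,1) exec_start@5 write@6
I3 mul r3: issue@4 deps=(2,2) exec_start@6 write@9
I4 mul r3: issue@5 deps=(0,None) exec_start@5 write@6
I5 mul r2: issue@6 deps=(None,4) exec_start@6 write@7

Answer: 3 5 6 9 6 7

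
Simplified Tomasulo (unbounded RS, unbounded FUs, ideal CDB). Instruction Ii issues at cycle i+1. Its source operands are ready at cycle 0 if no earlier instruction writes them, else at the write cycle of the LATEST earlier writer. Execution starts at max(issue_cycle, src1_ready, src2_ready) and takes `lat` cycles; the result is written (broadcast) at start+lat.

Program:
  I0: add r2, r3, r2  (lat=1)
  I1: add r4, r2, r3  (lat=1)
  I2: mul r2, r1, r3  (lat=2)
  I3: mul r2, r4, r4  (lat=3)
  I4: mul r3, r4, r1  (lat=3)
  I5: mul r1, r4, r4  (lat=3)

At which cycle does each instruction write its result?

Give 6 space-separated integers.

I0 add r2: issue@1 deps=(None,None) exec_start@1 write@2
I1 add r4: issue@2 deps=(0,None) exec_start@2 write@3
I2 mul r2: issue@3 deps=(None,None) exec_start@3 write@5
I3 mul r2: issue@4 deps=(1,1) exec_start@4 write@7
I4 mul r3: issue@5 deps=(1,None) exec_start@5 write@8
I5 mul r1: issue@6 deps=(1,1) exec_start@6 write@9

Answer: 2 3 5 7 8 9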